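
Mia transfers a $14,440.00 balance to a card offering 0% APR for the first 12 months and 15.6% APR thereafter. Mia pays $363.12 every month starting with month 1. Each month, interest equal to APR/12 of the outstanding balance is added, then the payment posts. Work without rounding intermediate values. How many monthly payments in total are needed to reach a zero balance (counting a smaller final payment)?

47 payments

Promo months 1–12 at r₀ = 0%/12 = 0; months 13+ at r₁ = 15.6%/12 = 0.013.
After month 12 (no interest yet): B = $14,440.00 − 12·$363.12 = $10,082.56.
Then at r₁ with $363.12/mo: n₂ = −ln(1 − r₁·B/P)/ln(1+r₁) ≈ 34.67 → 35 more payments.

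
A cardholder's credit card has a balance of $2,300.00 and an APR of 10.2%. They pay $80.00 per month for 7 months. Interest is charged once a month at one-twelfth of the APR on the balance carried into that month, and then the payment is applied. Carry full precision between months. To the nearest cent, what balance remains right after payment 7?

$1,865.91

Monthly rate r = 10.2%/12 = 0.85% = 0.0085.
Each month: B ← B·(1+r) − $80.00.
Month 1: interest $19.55; balance after payment $2,239.55.
Month 2: interest $19.04; balance after payment $2,178.59.
Month 3: interest $18.52; balance after payment $2,117.10.
Month 4: interest $18.00; balance after payment $2,055.10.
Month 5: interest $17.47; balance after payment $1,992.57.
Month 6: interest $16.94; balance after payment $1,929.50.
Month 7: interest $16.40; balance after payment $1,865.91.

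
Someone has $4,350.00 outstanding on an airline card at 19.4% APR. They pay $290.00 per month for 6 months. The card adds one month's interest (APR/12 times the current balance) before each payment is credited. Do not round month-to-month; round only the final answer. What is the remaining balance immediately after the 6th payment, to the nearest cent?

$2,977.52

Monthly rate r = 19.4%/12 = 1.61667% = 0.0161667.
Each month: B ← B·(1+r) − $290.00.
Month 1: interest $70.33; balance after payment $4,130.32.
Month 2: interest $66.77; balance after payment $3,907.10.
Month 3: interest $63.16; balance after payment $3,680.26.
Month 4: interest $59.50; balance after payment $3,449.76.
Month 5: interest $55.77; balance after payment $3,215.53.
Month 6: interest $51.98; balance after payment $2,977.52.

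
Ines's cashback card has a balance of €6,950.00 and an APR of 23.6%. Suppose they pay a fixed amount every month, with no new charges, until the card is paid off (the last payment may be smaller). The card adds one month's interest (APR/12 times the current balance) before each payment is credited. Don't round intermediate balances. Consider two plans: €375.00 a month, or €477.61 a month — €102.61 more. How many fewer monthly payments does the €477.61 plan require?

Monthly rate r = 23.6%/12 = 1.96667% = 0.0196667.
At €375.00/mo: n = ⌈−ln(1 − rB₀/P)/ln(1+r)⌉ = 24 payments (last €104.38); total interest = total paid − €6,950.00 = €1,779.38.
At €477.61/mo: 18 payments (last €149.09); total interest €1,318.46.
Payments saved = 24 − 18 = 6.

6 fewer payments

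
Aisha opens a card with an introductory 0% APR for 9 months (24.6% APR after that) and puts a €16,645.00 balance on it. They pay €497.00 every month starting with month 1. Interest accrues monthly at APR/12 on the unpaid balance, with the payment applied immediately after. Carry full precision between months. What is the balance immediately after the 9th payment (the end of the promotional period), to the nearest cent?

Promo months 1–9 at r₀ = 0%/12 = 0; months 10+ at r₁ = 24.6%/12 = 0.0205.
After month 9 (no interest yet): B = €16,645.00 − 9·€497.00 = €12,172.00.

€12,172.00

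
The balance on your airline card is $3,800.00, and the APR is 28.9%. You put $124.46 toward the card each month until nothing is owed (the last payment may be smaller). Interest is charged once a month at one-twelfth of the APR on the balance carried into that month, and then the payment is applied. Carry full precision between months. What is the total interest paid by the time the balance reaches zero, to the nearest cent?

Monthly rate r = 28.9%/12 = 2.40833% = 0.0240833.
Payoff takes n = ⌈−ln(1 − rB₀/P)/ln(1+r)⌉ = ⌈55.853⌉ = 56 payments; the last is $106.41.
Total paid = 55·$124.46 + $106.41 = $6,951.71.
Total interest = total paid − principal = $6,951.71 − $3,800.00 = $3,151.71.

$3,151.71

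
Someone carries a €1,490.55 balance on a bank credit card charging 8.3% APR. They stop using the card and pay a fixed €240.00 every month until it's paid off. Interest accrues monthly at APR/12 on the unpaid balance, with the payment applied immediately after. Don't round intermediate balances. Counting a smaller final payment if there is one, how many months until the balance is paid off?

7 payments

Monthly rate r = 8.3%/12 = 0.691667% = 0.00691667.
Recurrence: B ← B·(1+r) − €240.00.
Month 1: interest €10.31; balance after payment €1,260.86.
Month 2: interest €8.72; balance after payment €1,029.58.
Closed form: n = −ln(1 − rB₀/P)/ln(1+r) = −ln(0.95704)/ln(1.00692) ≈ 6.370, so the balance reaches zero during payment 7.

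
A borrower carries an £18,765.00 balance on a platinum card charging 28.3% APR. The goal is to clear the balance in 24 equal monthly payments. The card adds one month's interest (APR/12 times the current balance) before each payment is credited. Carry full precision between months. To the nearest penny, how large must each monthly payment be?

£1,032.85

Monthly rate r = 28.3%/12 = 2.35833% = 0.0235833.
Level-payment amortization: P = B₀·r / (1 − (1+r)^(−n)) = 18765.00·0.0235833 / (1 − 1.02358^(−24)).
Denominator 1 − (1+r)^(−24) = 0.428464698.
P = 442.541 / 0.428464698 ≈ 1032.85.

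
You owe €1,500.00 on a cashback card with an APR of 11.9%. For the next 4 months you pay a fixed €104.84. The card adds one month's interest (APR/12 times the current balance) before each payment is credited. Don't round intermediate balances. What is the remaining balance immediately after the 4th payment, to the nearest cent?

Monthly rate r = 11.9%/12 = 0.991667% = 0.00991667.
Each month: B ← B·(1+r) − €104.84.
Month 1: interest €14.88; balance after payment €1,410.04.
Month 2: interest €13.98; balance after payment €1,319.18.
Month 3: interest €13.08; balance after payment €1,227.42.
Month 4: interest €12.17; balance after payment €1,134.75.

€1,134.75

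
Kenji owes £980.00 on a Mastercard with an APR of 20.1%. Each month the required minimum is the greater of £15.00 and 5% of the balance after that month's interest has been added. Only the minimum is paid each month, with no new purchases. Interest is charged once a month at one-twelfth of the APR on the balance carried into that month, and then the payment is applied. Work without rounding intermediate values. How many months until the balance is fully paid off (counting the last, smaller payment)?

Monthly rate r = 20.1%/12 = 1.675% = 0.01675.
While 5% of the post-interest balance exceeds £15.00, each month B ← (B·(1+r))·(1 − 0.05), i.e. B shrinks by the factor (1+r)·0.95 = 0.96591.
This holds for months 1–35. Entering month 36 the balance is £291.10; 5% of the post-interest balance is now below £15.00, so the flat £15.00 minimum applies from here.
From month 36 a fixed £15.00 at rate r clears £291.10 in 24 more payments. Total: 35 + 24 = 59 months.

59 months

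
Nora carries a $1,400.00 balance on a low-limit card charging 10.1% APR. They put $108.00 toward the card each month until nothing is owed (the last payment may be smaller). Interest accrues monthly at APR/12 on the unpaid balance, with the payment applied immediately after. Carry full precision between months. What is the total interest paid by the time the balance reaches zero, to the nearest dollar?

$89

Monthly rate r = 10.1%/12 = 0.841667% = 0.00841667.
Payoff takes n = ⌈−ln(1 − rB₀/P)/ln(1+r)⌉ = ⌈13.784⌉ = 14 payments; the last is $84.73.
Total paid = 13·$108.00 + $84.73 = $1,488.73.
Total interest = total paid − principal = $1,488.73 − $1,400.00 = $88.73.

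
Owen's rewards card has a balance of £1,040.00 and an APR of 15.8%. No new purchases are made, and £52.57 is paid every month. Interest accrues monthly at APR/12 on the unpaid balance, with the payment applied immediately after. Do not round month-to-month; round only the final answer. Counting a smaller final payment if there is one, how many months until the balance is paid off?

Monthly rate r = 15.8%/12 = 1.31667% = 0.0131667.
Recurrence: B ← B·(1+r) − £52.57.
Month 1: interest £13.69; balance after payment £1,001.12.
Month 2: interest £13.18; balance after payment £961.73.
Closed form: n = −ln(1 − rB₀/P)/ln(1+r) = −ln(0.73952)/ln(1.01317) ≈ 23.068, so the balance reaches zero during payment 24.

24 months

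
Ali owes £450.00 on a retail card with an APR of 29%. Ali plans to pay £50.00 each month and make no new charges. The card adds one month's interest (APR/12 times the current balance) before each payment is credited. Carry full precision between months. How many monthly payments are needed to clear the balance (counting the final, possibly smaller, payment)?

Monthly rate r = 29%/12 = 2.41667% = 0.0241667.
Recurrence: B ← B·(1+r) − £50.00.
Month 1: interest £10.88; balance after payment £410.88.
Month 2: interest £9.93; balance after payment £370.80.
Closed form: n = −ln(1 − rB₀/P)/ln(1+r) = −ln(0.7825)/ln(1.02417) ≈ 10.271, so the balance reaches zero during payment 11.

11 payments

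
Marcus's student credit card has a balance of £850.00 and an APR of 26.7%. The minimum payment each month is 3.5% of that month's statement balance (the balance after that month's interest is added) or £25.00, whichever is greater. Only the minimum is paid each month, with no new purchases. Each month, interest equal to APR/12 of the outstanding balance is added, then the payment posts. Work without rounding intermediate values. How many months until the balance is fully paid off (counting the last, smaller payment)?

Monthly rate r = 26.7%/12 = 2.225% = 0.02225.
While 3.5% of the post-interest balance exceeds £25.00, each month B ← (B·(1+r))·(1 − 0.035), i.e. B shrinks by the factor (1+r)·0.965 = 0.98647.
This holds for months 1–15. Entering month 16 the balance is £692.92; 3.5% of the post-interest balance is now below £25.00, so the flat £25.00 minimum applies from here.
From month 16 a fixed £25.00 at rate r clears £692.92 in 44 more payments. Total: 15 + 44 = 59 months.

59 months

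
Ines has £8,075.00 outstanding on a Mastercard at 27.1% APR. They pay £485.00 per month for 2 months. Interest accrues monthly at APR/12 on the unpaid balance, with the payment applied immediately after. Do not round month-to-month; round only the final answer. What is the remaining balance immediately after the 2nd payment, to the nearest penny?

Monthly rate r = 27.1%/12 = 2.25833% = 0.0225833.
Each month: B ← B·(1+r) − £485.00.
Month 1: interest £182.36; balance after payment £7,772.36.
Month 2: interest £175.53; balance after payment £7,462.89.

£7,462.89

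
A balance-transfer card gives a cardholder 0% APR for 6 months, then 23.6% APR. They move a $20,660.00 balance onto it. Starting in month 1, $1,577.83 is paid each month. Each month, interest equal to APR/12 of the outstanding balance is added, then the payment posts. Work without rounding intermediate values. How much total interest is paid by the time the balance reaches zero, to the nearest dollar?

$983

Promo months 1–6 at r₀ = 0%/12 = 0; months 7+ at r₁ = 23.6%/12 = 0.0196667.
After month 6 (no interest yet): B = $20,660.00 − 6·$1,577.83 = $11,193.02.
Then at r₁ with $1,577.83/mo: n₂ = −ln(1 − r₁·B/P)/ln(1+r₁) ≈ 7.72 → 8 more payments.
Total paid = 13·$1,577.83 + $1,131.46 = $21,643.25; interest = $21,643.25 − $20,660.00 = $983.25.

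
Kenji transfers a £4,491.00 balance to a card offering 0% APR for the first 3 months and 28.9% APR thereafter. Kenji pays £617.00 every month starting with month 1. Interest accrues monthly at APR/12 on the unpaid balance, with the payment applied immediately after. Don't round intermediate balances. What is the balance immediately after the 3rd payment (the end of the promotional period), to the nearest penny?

Promo months 1–3 at r₀ = 0%/12 = 0; months 4+ at r₁ = 28.9%/12 = 0.0240833.
After month 3 (no interest yet): B = £4,491.00 − 3·£617.00 = £2,640.00.

£2,640.00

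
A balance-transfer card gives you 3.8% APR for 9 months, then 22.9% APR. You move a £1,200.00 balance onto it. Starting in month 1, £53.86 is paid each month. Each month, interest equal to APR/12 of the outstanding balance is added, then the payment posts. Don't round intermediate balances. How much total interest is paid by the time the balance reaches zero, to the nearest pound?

£156

Promo months 1–9 at r₀ = 3.8%/12 = 0.00316667; months 10+ at r₁ = 22.9%/12 = 0.0190833.
After month 9: iterate B ← B·(1+r₀) − £53.86 for 9 months → £743.71.
Then at r₁ with £53.86/mo: n₂ = −ln(1 − r₁·B/P)/ln(1+r₁) ≈ 16.18 → 17 more payments.
Total paid = 25·£53.86 + £9.76 = £1,356.26; interest = £1,356.26 − £1,200.00 = £156.26.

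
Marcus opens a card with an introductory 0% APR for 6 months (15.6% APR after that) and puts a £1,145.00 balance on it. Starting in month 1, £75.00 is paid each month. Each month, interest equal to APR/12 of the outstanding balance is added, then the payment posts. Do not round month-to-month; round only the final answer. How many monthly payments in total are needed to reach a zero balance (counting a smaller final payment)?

Promo months 1–6 at r₀ = 0%/12 = 0; months 7+ at r₁ = 15.6%/12 = 0.013.
After month 6 (no interest yet): B = £1,145.00 − 6·£75.00 = £695.00.
Then at r₁ with £75.00/mo: n₂ = −ln(1 − r₁·B/P)/ln(1+r₁) ≈ 9.94 → 10 more payments.

16 payments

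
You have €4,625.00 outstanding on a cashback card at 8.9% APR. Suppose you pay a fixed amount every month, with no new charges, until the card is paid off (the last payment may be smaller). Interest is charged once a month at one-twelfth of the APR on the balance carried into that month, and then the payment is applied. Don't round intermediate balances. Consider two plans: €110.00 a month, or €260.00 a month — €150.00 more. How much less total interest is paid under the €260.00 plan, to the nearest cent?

€585.20

Monthly rate r = 8.9%/12 = 0.741667% = 0.00741667.
At €110.00/mo: n = ⌈−ln(1 − rB₀/P)/ln(1+r)⌉ = 51 payments (last €63.59); total interest = total paid − €4,625.00 = €938.59.
At €260.00/mo: 20 payments (last €38.39); total interest €353.39.
Interest saved = €938.59 − €353.39 = €585.20.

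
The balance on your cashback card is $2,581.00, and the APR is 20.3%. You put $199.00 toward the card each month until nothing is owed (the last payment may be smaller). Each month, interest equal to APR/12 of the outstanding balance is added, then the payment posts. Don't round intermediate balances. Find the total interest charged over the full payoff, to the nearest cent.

Monthly rate r = 20.3%/12 = 1.69167% = 0.0169167.
Payoff takes n = ⌈−ln(1 − rB₀/P)/ln(1+r)⌉ = ⌈14.766⌉ = 15 payments; the last is $152.72.
Total paid = 14·$199.00 + $152.72 = $2,938.72.
Total interest = total paid − principal = $2,938.72 − $2,581.00 = $357.72.

$357.72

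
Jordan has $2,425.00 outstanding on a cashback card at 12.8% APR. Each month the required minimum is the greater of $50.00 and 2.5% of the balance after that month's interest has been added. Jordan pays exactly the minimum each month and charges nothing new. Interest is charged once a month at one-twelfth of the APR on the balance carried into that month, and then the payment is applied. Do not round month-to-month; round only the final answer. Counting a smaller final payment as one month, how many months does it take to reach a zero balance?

Monthly rate r = 12.8%/12 = 1.06667% = 0.0106667.
While 2.5% of the post-interest balance exceeds $50.00, each month B ← (B·(1+r))·(1 − 0.025), i.e. B shrinks by the factor (1+r)·0.975 = 0.9854.
This holds for months 1–14. Entering month 15 the balance is $1,973.73; 2.5% of the post-interest balance is now below $50.00, so the flat $50.00 minimum applies from here.
From month 15 a fixed $50.00 at rate r clears $1,973.73 in 52 more payments. Total: 14 + 52 = 66 months.

66 months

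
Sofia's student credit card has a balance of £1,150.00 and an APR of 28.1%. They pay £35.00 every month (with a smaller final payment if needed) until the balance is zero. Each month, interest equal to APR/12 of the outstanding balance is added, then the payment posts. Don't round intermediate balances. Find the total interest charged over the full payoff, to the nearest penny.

Monthly rate r = 28.1%/12 = 2.34167% = 0.0234167.
Payoff takes n = ⌈−ln(1 − rB₀/P)/ln(1+r)⌉ = ⌈63.382⌉ = 64 payments; the last is £13.48.
Total paid = 63·£35.00 + £13.48 = £2,218.48.
Total interest = total paid − principal = £2,218.48 − £1,150.00 = £1,068.48.

£1,068.48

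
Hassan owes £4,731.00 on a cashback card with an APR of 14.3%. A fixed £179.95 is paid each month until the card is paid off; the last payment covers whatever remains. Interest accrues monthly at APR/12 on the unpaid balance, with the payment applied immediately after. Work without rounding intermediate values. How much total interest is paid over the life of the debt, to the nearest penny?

Monthly rate r = 14.3%/12 = 1.19167% = 0.0119167.
Payoff takes n = ⌈−ln(1 − rB₀/P)/ln(1+r)⌉ = ⌈31.728⌉ = 32 payments; the last is £131.16.
Total paid = 31·£179.95 + £131.16 = £5,709.61.
Total interest = total paid − principal = £5,709.61 − £4,731.00 = £978.61.

£978.61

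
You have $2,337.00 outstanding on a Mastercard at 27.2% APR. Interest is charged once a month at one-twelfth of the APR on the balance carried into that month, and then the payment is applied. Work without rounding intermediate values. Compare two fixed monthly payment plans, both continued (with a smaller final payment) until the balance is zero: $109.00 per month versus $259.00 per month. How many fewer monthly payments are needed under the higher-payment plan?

19 fewer payments

Monthly rate r = 27.2%/12 = 2.26667% = 0.0226667.
At $109.00/mo: n = ⌈−ln(1 − rB₀/P)/ln(1+r)⌉ = 30 payments (last $75.65); total interest = total paid − $2,337.00 = $899.65.
At $259.00/mo: 11 payments (last $54.56); total interest $307.56.
Payments saved = 30 − 11 = 19.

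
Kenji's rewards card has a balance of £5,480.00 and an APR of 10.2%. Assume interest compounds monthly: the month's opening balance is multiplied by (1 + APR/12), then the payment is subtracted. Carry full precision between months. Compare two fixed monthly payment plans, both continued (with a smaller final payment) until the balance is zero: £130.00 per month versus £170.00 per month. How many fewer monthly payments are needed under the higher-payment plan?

15 fewer payments

Monthly rate r = 10.2%/12 = 0.85% = 0.0085.
At £130.00/mo: n = ⌈−ln(1 − rB₀/P)/ln(1+r)⌉ = 53 payments (last £54.11); total interest = total paid − £5,480.00 = £1,334.11.
At £170.00/mo: 38 payments (last £141.39); total interest £951.39.
Payments saved = 53 − 38 = 15.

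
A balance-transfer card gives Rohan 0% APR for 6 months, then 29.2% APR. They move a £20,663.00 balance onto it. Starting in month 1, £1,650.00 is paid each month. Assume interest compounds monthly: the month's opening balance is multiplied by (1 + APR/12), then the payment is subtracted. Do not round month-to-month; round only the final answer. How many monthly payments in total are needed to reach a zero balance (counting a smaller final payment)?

Promo months 1–6 at r₀ = 0%/12 = 0; months 7+ at r₁ = 29.2%/12 = 0.0243333.
After month 6 (no interest yet): B = £20,663.00 − 6·£1,650.00 = £10,763.00.
Then at r₁ with £1,650.00/mo: n₂ = −ln(1 − r₁·B/P)/ln(1+r₁) ≈ 7.19 → 8 more payments.

14 months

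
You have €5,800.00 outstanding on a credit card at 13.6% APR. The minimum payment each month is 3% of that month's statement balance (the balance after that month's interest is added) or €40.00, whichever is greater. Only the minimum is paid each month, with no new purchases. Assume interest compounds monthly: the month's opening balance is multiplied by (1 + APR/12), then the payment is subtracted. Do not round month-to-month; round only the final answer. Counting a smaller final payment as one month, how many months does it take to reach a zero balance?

Monthly rate r = 13.6%/12 = 1.13333% = 0.0113333.
While 3% of the post-interest balance exceeds €40.00, each month B ← (B·(1+r))·(1 − 0.03), i.e. B shrinks by the factor (1+r)·0.97 = 0.98099.
This holds for months 1–78. Entering month 79 the balance is €1,298.32; 3% of the post-interest balance is now below €40.00, so the flat €40.00 minimum applies from here.
From month 79 a fixed €40.00 at rate r clears €1,298.32 in 41 more payments. Total: 78 + 41 = 119 months.

119 months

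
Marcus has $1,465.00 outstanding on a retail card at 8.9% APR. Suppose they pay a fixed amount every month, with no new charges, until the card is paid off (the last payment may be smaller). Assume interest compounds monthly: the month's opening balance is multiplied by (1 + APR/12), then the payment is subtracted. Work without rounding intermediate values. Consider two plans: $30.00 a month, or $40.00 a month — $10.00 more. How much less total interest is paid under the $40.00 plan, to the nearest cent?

Monthly rate r = 8.9%/12 = 0.741667% = 0.00741667.
At $30.00/mo: n = ⌈−ln(1 − rB₀/P)/ln(1+r)⌉ = 61 payments (last $25.76); total interest = total paid − $1,465.00 = $360.76.
At $40.00/mo: 43 payments (last $35.76); total interest $250.76.
Interest saved = $360.76 − $250.76 = $110.00.

$110.00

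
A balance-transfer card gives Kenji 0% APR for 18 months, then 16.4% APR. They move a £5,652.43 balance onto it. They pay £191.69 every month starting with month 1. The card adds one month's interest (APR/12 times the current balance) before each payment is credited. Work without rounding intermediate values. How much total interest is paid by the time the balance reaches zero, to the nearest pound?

Promo months 1–18 at r₀ = 0%/12 = 0; months 19+ at r₁ = 16.4%/12 = 0.0136667.
After month 18 (no interest yet): B = £5,652.43 − 18·£191.69 = £2,202.01.
Then at r₁ with £191.69/mo: n₂ = −ln(1 − r₁·B/P)/ln(1+r₁) ≈ 12.58 → 13 more payments.
Total paid = 30·£191.69 + £111.76 = £5,862.46; interest = £5,862.46 − £5,652.43 = £210.03.

£210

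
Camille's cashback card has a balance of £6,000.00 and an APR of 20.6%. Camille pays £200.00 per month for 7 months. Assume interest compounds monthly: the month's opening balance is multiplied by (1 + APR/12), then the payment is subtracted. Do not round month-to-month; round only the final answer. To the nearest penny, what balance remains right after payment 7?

Monthly rate r = 20.6%/12 = 1.71667% = 0.0171667.
Each month: B ← B·(1+r) − £200.00.
Month 1: interest £103.00; balance after payment £5,903.00.
Month 2: interest £101.33; balance after payment £5,804.33.
Month 3: interest £99.64; balance after payment £5,703.98.
Month 4: interest £97.92; balance after payment £5,601.89.
Month 5: interest £96.17; balance after payment £5,498.06.
Month 6: interest £94.38; balance after payment £5,392.44.
Month 7: interest £92.57; balance after payment £5,285.01.

£5,285.01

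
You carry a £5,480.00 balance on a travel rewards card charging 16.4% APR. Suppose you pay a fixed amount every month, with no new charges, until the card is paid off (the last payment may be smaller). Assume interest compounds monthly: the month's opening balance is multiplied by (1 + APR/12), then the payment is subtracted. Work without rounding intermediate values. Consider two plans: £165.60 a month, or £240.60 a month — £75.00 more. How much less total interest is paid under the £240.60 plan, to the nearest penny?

£733.47

Monthly rate r = 16.4%/12 = 1.36667% = 0.0136667.
At £165.60/mo: n = ⌈−ln(1 − rB₀/P)/ln(1+r)⌉ = 45 payments (last £57.39); total interest = total paid − £5,480.00 = £1,863.79.
At £240.60/mo: 28 payments (last £114.12); total interest £1,130.32.
Interest saved = £1,863.79 − £1,130.32 = £733.47.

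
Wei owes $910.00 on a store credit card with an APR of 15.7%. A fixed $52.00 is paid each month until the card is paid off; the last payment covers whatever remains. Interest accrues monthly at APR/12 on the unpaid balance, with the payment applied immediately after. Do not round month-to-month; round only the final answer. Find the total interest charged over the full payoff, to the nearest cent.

Monthly rate r = 15.7%/12 = 1.30833% = 0.0130833.
Payoff takes n = ⌈−ln(1 − rB₀/P)/ln(1+r)⌉ = ⌈20.003⌉ = 21 payments; the last is $0.17.
Total paid = 20·$52.00 + $0.17 = $1,040.17.
Total interest = total paid − principal = $1,040.17 − $910.00 = $130.17.

$130.17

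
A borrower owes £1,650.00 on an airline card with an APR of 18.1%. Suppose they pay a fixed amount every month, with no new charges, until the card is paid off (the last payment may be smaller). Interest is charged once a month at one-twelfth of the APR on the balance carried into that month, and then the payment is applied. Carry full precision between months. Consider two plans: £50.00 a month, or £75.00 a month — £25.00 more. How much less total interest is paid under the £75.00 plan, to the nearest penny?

Monthly rate r = 18.1%/12 = 1.50833% = 0.0150833.
At £50.00/mo: n = ⌈−ln(1 − rB₀/P)/ln(1+r)⌉ = 47 payments (last £0.02); total interest = total paid − £1,650.00 = £650.02.
At £75.00/mo: 27 payments (last £70.07); total interest £370.07.
Interest saved = £650.02 − £370.07 = £279.95.

£279.95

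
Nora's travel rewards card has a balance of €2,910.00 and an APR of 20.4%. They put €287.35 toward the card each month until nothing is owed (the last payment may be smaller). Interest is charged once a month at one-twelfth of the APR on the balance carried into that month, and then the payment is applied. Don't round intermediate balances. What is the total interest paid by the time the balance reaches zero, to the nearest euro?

Monthly rate r = 20.4%/12 = 1.7% = 0.017.
Payoff takes n = ⌈−ln(1 − rB₀/P)/ln(1+r)⌉ = ⌈11.208⌉ = 12 payments; the last is €60.17.
Total paid = 11·€287.35 + €60.17 = €3,221.02.
Total interest = total paid − principal = €3,221.02 − €2,910.00 = €311.02.

€311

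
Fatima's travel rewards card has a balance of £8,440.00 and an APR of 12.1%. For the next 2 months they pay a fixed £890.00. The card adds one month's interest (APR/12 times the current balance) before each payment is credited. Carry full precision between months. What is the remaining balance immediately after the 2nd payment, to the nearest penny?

Monthly rate r = 12.1%/12 = 1.00833% = 0.0100833.
Each month: B ← B·(1+r) − £890.00.
Month 1: interest £85.10; balance after payment £7,635.10.
Month 2: interest £76.99; balance after payment £6,822.09.

£6,822.09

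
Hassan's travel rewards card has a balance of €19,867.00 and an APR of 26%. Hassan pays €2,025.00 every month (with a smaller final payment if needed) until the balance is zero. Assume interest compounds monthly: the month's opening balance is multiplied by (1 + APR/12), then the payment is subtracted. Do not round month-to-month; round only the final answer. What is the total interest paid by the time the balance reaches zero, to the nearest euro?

€2,712

Monthly rate r = 26%/12 = 2.16667% = 0.0216667.
Payoff takes n = ⌈−ln(1 − rB₀/P)/ln(1+r)⌉ = ⌈11.149⌉ = 12 payments; the last is €304.22.
Total paid = 11·€2,025.00 + €304.22 = €22,579.22.
Total interest = total paid − principal = €22,579.22 − €19,867.00 = €2,712.22.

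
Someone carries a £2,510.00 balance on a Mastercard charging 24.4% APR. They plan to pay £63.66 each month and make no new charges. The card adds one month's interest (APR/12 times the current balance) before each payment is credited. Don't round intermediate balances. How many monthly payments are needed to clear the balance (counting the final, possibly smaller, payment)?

81 months

Monthly rate r = 24.4%/12 = 2.03333% = 0.0203333.
Recurrence: B ← B·(1+r) − £63.66.
Month 1: interest £51.04; balance after payment £2,497.38.
Month 2: interest £50.78; balance after payment £2,484.50.
Closed form: n = −ln(1 − rB₀/P)/ln(1+r) = −ln(0.19829)/ln(1.02033) ≈ 80.381, so the balance reaches zero during payment 81.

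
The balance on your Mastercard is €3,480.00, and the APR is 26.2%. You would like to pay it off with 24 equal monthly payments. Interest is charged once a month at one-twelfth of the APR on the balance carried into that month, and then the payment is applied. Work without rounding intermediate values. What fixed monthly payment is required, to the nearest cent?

€187.83

Monthly rate r = 26.2%/12 = 2.18333% = 0.0218333.
Level-payment amortization: P = B₀·r / (1 − (1+r)^(−n)) = 3480.00·0.0218333 / (1 − 1.02183^(−24)).
Denominator 1 − (1+r)^(−24) = 0.404504585.
P = 75.98 / 0.404504585 ≈ 187.83.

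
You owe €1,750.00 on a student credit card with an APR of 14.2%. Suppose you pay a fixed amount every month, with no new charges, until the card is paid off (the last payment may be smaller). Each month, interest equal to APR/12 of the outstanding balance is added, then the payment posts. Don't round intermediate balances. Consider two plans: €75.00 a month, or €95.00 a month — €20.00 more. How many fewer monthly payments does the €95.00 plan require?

Monthly rate r = 14.2%/12 = 1.18333% = 0.0118333.
At €75.00/mo: n = ⌈−ln(1 − rB₀/P)/ln(1+r)⌉ = 28 payments (last €35.13); total interest = total paid − €1,750.00 = €310.13.
At €95.00/mo: 21 payments (last €85.66); total interest €235.66.
Payments saved = 28 − 21 = 7.

7 fewer payments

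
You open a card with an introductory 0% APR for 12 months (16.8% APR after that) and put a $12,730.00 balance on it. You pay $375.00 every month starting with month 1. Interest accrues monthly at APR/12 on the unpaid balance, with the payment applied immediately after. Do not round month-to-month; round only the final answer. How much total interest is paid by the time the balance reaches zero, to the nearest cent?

Promo months 1–12 at r₀ = 0%/12 = 0; months 13+ at r₁ = 16.8%/12 = 0.014.
After month 12 (no interest yet): B = $12,730.00 − 12·$375.00 = $8,230.00.
Then at r₁ with $375.00/mo: n₂ = −ln(1 − r₁·B/P)/ln(1+r₁) ≈ 26.40 → 27 more payments.
Total paid = 38·$375.00 + $152.09 = $14,402.09; interest = $14,402.09 − $12,730.00 = $1,672.09.

$1,672.09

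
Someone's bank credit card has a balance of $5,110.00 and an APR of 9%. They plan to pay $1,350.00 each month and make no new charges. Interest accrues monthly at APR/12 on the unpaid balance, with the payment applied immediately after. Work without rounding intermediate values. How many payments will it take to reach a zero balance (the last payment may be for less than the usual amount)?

Monthly rate r = 9%/12 = 0.75% = 0.0075.
Recurrence: B ← B·(1+r) − $1,350.00.
Month 1: interest $38.32; balance after payment $3,798.32.
Month 2: interest $28.49; balance after payment $2,476.81.
Month 3: interest $18.58; balance after payment $1,145.39.
Month 4: interest $8.59; balance after payment $0.00.

4 months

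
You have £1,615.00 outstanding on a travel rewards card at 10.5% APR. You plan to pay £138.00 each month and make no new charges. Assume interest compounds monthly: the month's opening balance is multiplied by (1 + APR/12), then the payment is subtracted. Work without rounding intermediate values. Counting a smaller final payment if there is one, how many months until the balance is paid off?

Monthly rate r = 10.5%/12 = 0.875% = 0.00875.
Recurrence: B ← B·(1+r) − £138.00.
Month 1: interest £14.13; balance after payment £1,491.13.
Month 2: interest £13.05; balance after payment £1,366.18.
Closed form: n = −ln(1 − rB₀/P)/ln(1+r) = −ln(0.8976)/ln(1.00875) ≈ 12.400, so the balance reaches zero during payment 13.

13 payments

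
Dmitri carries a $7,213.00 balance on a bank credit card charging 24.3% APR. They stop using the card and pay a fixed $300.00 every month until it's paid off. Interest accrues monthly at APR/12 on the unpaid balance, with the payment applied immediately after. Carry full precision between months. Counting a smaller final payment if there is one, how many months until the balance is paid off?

Monthly rate r = 24.3%/12 = 2.025% = 0.02025.
Recurrence: B ← B·(1+r) − $300.00.
Month 1: interest $146.06; balance after payment $7,059.06.
Month 2: interest $142.95; balance after payment $6,902.01.
Closed form: n = −ln(1 − rB₀/P)/ln(1+r) = −ln(0.51312)/ln(1.02025) ≈ 33.283, so the balance reaches zero during payment 34.

34 payments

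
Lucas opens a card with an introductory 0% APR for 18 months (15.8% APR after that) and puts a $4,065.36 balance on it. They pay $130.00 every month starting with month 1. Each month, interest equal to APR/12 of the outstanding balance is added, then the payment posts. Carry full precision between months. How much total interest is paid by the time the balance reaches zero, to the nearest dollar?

Promo months 1–18 at r₀ = 0%/12 = 0; months 19+ at r₁ = 15.8%/12 = 0.0131667.
After month 18 (no interest yet): B = $4,065.36 − 18·$130.00 = $1,725.36.
Then at r₁ with $130.00/mo: n₂ = −ln(1 − r₁·B/P)/ln(1+r₁) ≈ 14.68 → 15 more payments.
Total paid = 32·$130.00 + $88.99 = $4,248.99; interest = $4,248.99 − $4,065.36 = $183.63.

$184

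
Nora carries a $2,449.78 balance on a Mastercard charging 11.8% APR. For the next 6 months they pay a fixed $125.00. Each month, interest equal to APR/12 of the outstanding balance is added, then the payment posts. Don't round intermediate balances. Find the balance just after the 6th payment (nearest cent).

$1,829.24

Monthly rate r = 11.8%/12 = 0.983333% = 0.00983333.
Each month: B ← B·(1+r) − $125.00.
Month 1: interest $24.09; balance after payment $2,348.87.
Month 2: interest $23.10; balance after payment $2,246.97.
Month 3: interest $22.10; balance after payment $2,144.06.
Month 4: interest $21.08; balance after payment $2,040.15.
Month 5: interest $20.06; balance after payment $1,935.21.
Month 6: interest $19.03; balance after payment $1,829.24.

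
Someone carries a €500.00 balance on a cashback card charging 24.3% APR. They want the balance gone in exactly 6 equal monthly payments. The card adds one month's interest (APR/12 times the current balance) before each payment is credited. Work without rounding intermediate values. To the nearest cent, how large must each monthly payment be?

€89.34

Monthly rate r = 24.3%/12 = 2.025% = 0.02025.
Level-payment amortization: P = B₀·r / (1 − (1+r)^(−n)) = 500.00·0.02025 / (1 − 1.02025^(−6)).
Denominator 1 − (1+r)^(−6) = 0.113333339.
P = 10.125 / 0.113333339 ≈ 89.34.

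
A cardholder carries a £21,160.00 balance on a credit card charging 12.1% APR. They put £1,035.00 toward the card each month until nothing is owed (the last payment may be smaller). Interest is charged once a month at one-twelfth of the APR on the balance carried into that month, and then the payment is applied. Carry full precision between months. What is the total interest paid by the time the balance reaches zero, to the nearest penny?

Monthly rate r = 12.1%/12 = 1.00833% = 0.0100833.
Payoff takes n = ⌈−ln(1 − rB₀/P)/ln(1+r)⌉ = ⌈23.010⌉ = 24 payments; the last is £10.70.
Total paid = 23·£1,035.00 + £10.70 = £23,815.70.
Total interest = total paid − principal = £23,815.70 − £21,160.00 = £2,655.70.

£2,655.70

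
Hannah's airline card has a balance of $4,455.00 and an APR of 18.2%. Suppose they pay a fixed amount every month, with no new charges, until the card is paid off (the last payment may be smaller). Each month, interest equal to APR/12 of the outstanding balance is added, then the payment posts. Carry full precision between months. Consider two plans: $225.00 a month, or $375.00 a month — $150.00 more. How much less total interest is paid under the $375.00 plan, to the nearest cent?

Monthly rate r = 18.2%/12 = 1.51667% = 0.0151667.
At $225.00/mo: n = ⌈−ln(1 − rB₀/P)/ln(1+r)⌉ = 24 payments (last $163.10); total interest = total paid − $4,455.00 = $883.10.
At $375.00/mo: 14 payments (last $74.79); total interest $494.79.
Interest saved = $883.10 − $494.79 = $388.31.

$388.31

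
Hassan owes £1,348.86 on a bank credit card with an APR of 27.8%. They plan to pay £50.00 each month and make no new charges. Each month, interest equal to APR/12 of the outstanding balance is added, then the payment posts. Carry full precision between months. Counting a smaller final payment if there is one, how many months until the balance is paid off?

Monthly rate r = 27.8%/12 = 2.31667% = 0.0231667.
Recurrence: B ← B·(1+r) − £50.00.
Month 1: interest £31.25; balance after payment £1,330.11.
Month 2: interest £30.81; balance after payment £1,310.92.
Closed form: n = −ln(1 − rB₀/P)/ln(1+r) = −ln(0.37503)/ln(1.02317) ≈ 42.823, so the balance reaches zero during payment 43.

43 months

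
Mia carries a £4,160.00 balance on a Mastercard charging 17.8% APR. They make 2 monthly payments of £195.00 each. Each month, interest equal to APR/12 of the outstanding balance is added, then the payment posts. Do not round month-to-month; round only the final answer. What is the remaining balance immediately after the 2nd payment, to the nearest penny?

£3,891.44

Monthly rate r = 17.8%/12 = 1.48333% = 0.0148333.
Each month: B ← B·(1+r) − £195.00.
Month 1: interest £61.71; balance after payment £4,026.71.
Month 2: interest £59.73; balance after payment £3,891.44.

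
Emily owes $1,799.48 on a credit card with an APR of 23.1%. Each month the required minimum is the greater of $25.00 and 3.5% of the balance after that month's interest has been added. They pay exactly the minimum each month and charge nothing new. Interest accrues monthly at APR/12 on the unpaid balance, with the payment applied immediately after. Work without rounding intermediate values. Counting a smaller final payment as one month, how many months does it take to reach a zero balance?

98 months

Monthly rate r = 23.1%/12 = 1.925% = 0.01925.
While 3.5% of the post-interest balance exceeds $25.00, each month B ← (B·(1+r))·(1 − 0.035), i.e. B shrinks by the factor (1+r)·0.965 = 0.98358.
This holds for months 1–57. Entering month 58 the balance is $700.17; 3.5% of the post-interest balance is now below $25.00, so the flat $25.00 minimum applies from here.
From month 58 a fixed $25.00 at rate r clears $700.17 in 41 more payments. Total: 57 + 41 = 98 months.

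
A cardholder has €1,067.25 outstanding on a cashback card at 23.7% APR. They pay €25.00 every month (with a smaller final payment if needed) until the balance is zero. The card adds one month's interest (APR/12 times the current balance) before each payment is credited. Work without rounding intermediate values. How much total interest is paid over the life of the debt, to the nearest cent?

Monthly rate r = 23.7%/12 = 1.975% = 0.01975.
Payoff takes n = ⌈−ln(1 − rB₀/P)/ln(1+r)⌉ = ⌈94.712⌉ = 95 payments; the last is €17.84.
Total paid = 94·€25.00 + €17.84 = €2,367.84.
Total interest = total paid − principal = €2,367.84 − €1,067.25 = €1,300.59.

€1,300.59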